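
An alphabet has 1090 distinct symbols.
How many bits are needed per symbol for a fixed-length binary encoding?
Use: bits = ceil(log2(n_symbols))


log2(1090) = 10.0901
Bracket: 2^10 = 1024 < 1090 <= 2^11 = 2048
So ceil(log2(1090)) = 11

bits = ceil(log2(1090)) = ceil(10.0901) = 11 bits


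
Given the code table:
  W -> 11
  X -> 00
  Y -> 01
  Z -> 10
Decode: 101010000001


Decoding:
10 -> Z
10 -> Z
10 -> Z
00 -> X
00 -> X
01 -> Y


Result: ZZZXXY


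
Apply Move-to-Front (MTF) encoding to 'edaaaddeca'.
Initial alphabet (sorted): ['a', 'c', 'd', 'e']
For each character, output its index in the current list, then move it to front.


MTF encoding:
'e': index 3 in ['a', 'c', 'd', 'e'] -> ['e', 'a', 'c', 'd']
'd': index 3 in ['e', 'a', 'c', 'd'] -> ['d', 'e', 'a', 'c']
'a': index 2 in ['d', 'e', 'a', 'c'] -> ['a', 'd', 'e', 'c']
'a': index 0 in ['a', 'd', 'e', 'c'] -> ['a', 'd', 'e', 'c']
'a': index 0 in ['a', 'd', 'e', 'c'] -> ['a', 'd', 'e', 'c']
'd': index 1 in ['a', 'd', 'e', 'c'] -> ['d', 'a', 'e', 'c']
'd': index 0 in ['d', 'a', 'e', 'c'] -> ['d', 'a', 'e', 'c']
'e': index 2 in ['d', 'a', 'e', 'c'] -> ['e', 'd', 'a', 'c']
'c': index 3 in ['e', 'd', 'a', 'c'] -> ['c', 'e', 'd', 'a']
'a': index 3 in ['c', 'e', 'd', 'a'] -> ['a', 'c', 'e', 'd']


Output: [3, 3, 2, 0, 0, 1, 0, 2, 3, 3]


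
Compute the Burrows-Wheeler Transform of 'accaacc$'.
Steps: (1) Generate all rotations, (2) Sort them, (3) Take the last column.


Rotations (sorted):
  0: $accaacc -> last char: c
  1: aacc$acc -> last char: c
  2: acc$acca -> last char: a
  3: accaacc$ -> last char: $
  4: c$accaac -> last char: c
  5: caacc$ac -> last char: c
  6: cc$accaa -> last char: a
  7: ccaacc$a -> last char: a


BWT = cca$ccaa


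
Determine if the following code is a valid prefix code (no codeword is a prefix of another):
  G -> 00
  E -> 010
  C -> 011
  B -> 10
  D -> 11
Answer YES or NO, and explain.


Checking each pair (does one codeword prefix another?):
  G='00' vs E='010': no prefix
  G='00' vs C='011': no prefix
  G='00' vs B='10': no prefix
  G='00' vs D='11': no prefix
  E='010' vs G='00': no prefix
  E='010' vs C='011': no prefix
  E='010' vs B='10': no prefix
  E='010' vs D='11': no prefix
  C='011' vs G='00': no prefix
  C='011' vs E='010': no prefix
  C='011' vs B='10': no prefix
  C='011' vs D='11': no prefix
  B='10' vs G='00': no prefix
  B='10' vs E='010': no prefix
  B='10' vs C='011': no prefix
  B='10' vs D='11': no prefix
  D='11' vs G='00': no prefix
  D='11' vs E='010': no prefix
  D='11' vs C='011': no prefix
  D='11' vs B='10': no prefix
No violation found over all pairs.

YES -- this is a valid prefix code. No codeword is a prefix of any other codeword.


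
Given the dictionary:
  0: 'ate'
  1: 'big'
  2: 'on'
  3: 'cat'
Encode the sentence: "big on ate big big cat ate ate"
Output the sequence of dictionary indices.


Look up each word in the dictionary:
  'big' -> 1
  'on' -> 2
  'ate' -> 0
  'big' -> 1
  'big' -> 1
  'cat' -> 3
  'ate' -> 0
  'ate' -> 0

Encoded: [1, 2, 0, 1, 1, 3, 0, 0]


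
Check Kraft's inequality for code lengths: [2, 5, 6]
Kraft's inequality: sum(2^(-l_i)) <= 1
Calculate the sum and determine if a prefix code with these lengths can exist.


Sum = 2^(-2) + 2^(-5) + 2^(-6)
    = 0.25 + 0.03125 + 0.015625
    = 19/64 = 0.296875
Since 0.296875 <= 1, Kraft's inequality IS satisfied.
A prefix code with these lengths CAN exist.

Kraft sum = 0.296875. Satisfied.


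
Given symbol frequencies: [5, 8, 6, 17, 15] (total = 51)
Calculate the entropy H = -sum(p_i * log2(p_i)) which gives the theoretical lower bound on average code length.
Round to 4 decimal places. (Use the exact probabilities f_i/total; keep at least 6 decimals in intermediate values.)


Per-symbol terms -p_i * log2(p_i) with p_i = f_i/51:
  p = 5/51 = 0.098039: log2(p) = -3.350497, -p*log2(p) = 0.328480
  p = 8/51 = 0.156863: log2(p) = -2.672425, -p*log2(p) = 0.419204
  p = 6/51 = 0.117647: log2(p) = -3.087463, -p*log2(p) = 0.363231
  p = 17/51 = 0.333333: log2(p) = -1.584963, -p*log2(p) = 0.528321
  p = 15/51 = 0.294118: log2(p) = -1.765535, -p*log2(p) = 0.519275
H = 0.328480 + 0.419204 + 0.363231 + 0.528321 + 0.519275 = 2.158511

H = 2.1585 bits/symbol


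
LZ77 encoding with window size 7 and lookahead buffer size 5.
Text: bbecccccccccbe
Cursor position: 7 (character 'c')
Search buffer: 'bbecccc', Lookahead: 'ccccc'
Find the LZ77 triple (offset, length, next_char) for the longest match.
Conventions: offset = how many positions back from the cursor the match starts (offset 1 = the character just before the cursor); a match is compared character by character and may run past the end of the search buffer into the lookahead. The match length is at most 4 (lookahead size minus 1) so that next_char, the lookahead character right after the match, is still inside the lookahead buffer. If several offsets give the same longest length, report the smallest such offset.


Try each offset into the search buffer:
  offset=1 (pos 6, char 'c'): match length 4
  offset=2 (pos 5, char 'c'): match length 4
  offset=3 (pos 4, char 'c'): match length 4
  offset=4 (pos 3, char 'c'): match length 4
  offset=5 (pos 2, char 'e'): match length 0
  offset=6 (pos 1, char 'b'): match length 0
  offset=7 (pos 0, char 'b'): match length 0
Longest match has length 4, found at offsets 1, 2, 3, 4; take the smallest, offset 1.
next_char = character at position 7 + 4 = 11 -> 'c'

Best match: offset=1, length=4 (matching 'cccc' starting at position 6)
LZ77 triple: (1, 4, 'c')


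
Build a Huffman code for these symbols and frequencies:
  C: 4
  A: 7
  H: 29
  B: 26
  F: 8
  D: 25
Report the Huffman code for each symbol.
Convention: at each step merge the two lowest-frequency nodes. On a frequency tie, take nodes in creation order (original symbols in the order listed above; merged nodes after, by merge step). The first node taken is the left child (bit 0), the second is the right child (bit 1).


Huffman tree construction:
Step 1: Merge C(4) + A(7) = 11
Step 2: Merge F(8) + (C+A)(11) = 19
Step 3: Merge (F+(C+A))(19) + D(25) = 44
Step 4: Merge B(26) + H(29) = 55
Step 5: Merge ((F+(C+A))+D)(44) + (B+H)(55) = 99
Read each symbol's code off the tree from the root (left child = 0, right child = 1).

Codes:
  C: 0010 (length 4)
  A: 0011 (length 4)
  H: 11 (length 2)
  B: 10 (length 2)
  F: 000 (length 3)
  D: 01 (length 2)
Average code length: 228/99 = 2.3030 bits/symbol


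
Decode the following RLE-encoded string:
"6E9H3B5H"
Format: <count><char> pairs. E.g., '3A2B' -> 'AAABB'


Expanding each <count><char> pair:
  6E -> 'EEEEEE'
  9H -> 'HHHHHHHHH'
  3B -> 'BBB'
  5H -> 'HHHHH'

Decoded = EEEEEEHHHHHHHHHBBBHHHHH


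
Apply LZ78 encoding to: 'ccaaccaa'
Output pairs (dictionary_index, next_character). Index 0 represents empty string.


LZ78 encoding steps:
Dictionary: {0: ''}
Step 1: w='' (idx 0), next='c' -> output (0, 'c'), add 'c' as idx 1
Step 2: w='c' (idx 1), next='a' -> output (1, 'a'), add 'ca' as idx 2
Step 3: w='' (idx 0), next='a' -> output (0, 'a'), add 'a' as idx 3
Step 4: w='c' (idx 1), next='c' -> output (1, 'c'), add 'cc' as idx 4
Step 5: w='a' (idx 3), next='a' -> output (3, 'a'), add 'aa' as idx 5


Encoded: [(0, 'c'), (1, 'a'), (0, 'a'), (1, 'c'), (3, 'a')]


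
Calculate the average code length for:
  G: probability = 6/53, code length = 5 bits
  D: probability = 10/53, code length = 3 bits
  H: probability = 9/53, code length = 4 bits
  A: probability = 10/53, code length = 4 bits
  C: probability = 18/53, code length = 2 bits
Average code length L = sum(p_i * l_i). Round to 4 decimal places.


Weighted contributions p_i * l_i:
  G: (6/53) * 5 = 30/53
  D: (10/53) * 3 = 30/53
  H: (9/53) * 4 = 36/53
  A: (10/53) * 4 = 40/53
  C: (18/53) * 2 = 36/53
Sum = (30 + 30 + 36 + 40 + 36)/53 = 172/53

L = 172/53 = 3.2453 bits/symbol


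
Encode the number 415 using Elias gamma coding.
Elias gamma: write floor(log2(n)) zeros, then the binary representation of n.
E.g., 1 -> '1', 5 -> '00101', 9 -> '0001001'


num_bits = floor(log2(415)) + 1 = 9
leading_zeros = num_bits - 1 = 8
binary(415) = 110011111

Elias gamma(415) = '00000000' + '110011111' = 00000000110011111 (17 bits)


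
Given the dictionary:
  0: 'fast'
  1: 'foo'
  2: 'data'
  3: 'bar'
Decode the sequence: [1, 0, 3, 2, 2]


Look up each index in the dictionary:
  1 -> 'foo'
  0 -> 'fast'
  3 -> 'bar'
  2 -> 'data'
  2 -> 'data'

Decoded: "foo fast bar data data"


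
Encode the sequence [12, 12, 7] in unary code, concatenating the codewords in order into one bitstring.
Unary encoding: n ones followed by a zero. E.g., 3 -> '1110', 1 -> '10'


Encode each number as n ones followed by a terminating 0:
  12 -> 1111111111110 (13 bits)
  12 -> 1111111111110 (13 bits)
  7 -> 11111110 (8 bits)
Total length = 13 + 13 + 8 = 34 bits.

Unary([12, 12, 7]) = 1111111111110111111111111011111110 (34 bits)


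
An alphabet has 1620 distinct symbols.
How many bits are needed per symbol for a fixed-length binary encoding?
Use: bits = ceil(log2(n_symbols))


log2(1620) = 10.6618
Bracket: 2^10 = 1024 < 1620 <= 2^11 = 2048
So ceil(log2(1620)) = 11

bits = ceil(log2(1620)) = ceil(10.6618) = 11 bits


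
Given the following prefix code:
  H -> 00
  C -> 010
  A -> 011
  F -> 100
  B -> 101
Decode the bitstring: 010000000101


Decoding step by step:
Bits 010 -> C
Bits 00 -> H
Bits 00 -> H
Bits 00 -> H
Bits 101 -> B


Decoded message: CHHHB


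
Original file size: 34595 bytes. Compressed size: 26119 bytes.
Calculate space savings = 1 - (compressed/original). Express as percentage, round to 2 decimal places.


ratio = compressed/original = 26119/34595 = 0.754993
savings = 1 - ratio = 1 - 0.754993 = 0.245007
as a percentage: 0.245007 * 100 = 24.5%

Space savings = 1 - 26119/34595 = 24.5%


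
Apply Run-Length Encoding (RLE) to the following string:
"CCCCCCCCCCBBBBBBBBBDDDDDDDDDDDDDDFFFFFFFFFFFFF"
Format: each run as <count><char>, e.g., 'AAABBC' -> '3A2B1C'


Scanning runs left to right:
  i=0: run of 'C' x 10 -> '10C'
  i=10: run of 'B' x 9 -> '9B'
  i=19: run of 'D' x 14 -> '14D'
  i=33: run of 'F' x 13 -> '13F'

RLE = 10C9B14D13F


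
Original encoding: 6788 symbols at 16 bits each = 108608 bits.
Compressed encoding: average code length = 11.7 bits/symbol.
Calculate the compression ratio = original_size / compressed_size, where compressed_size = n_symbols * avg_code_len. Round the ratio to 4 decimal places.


original_size = n_symbols * orig_bits = 6788 * 16 = 108608 bits
compressed_size = n_symbols * avg_code_len = 6788 * 11.7 = 79419.6 bits
ratio = original_size / compressed_size = 108608 / 79419.6 = 1.3675

Compression ratio = 1.3675


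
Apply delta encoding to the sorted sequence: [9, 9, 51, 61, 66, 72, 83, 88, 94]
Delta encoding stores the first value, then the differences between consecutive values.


First value: 9
Deltas:
  9 - 9 = 0
  51 - 9 = 42
  61 - 51 = 10
  66 - 61 = 5
  72 - 66 = 6
  83 - 72 = 11
  88 - 83 = 5
  94 - 88 = 6


Delta encoded: [9, 0, 42, 10, 5, 6, 11, 5, 6]


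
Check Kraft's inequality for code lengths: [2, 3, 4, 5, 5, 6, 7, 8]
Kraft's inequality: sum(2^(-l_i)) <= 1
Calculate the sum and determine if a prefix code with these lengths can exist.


Sum = 2^(-2) + 2^(-3) + 2^(-4) + 2^(-5) + 2^(-5) + 2^(-6) + 2^(-7) + 2^(-8)
    = 0.25 + 0.125 + 0.0625 + 0.03125 + 0.03125 + 0.015625 + 0.0078125 + 0.00390625
    = 135/256 = 0.52734375
Since 0.52734375 <= 1, Kraft's inequality IS satisfied.
A prefix code with these lengths CAN exist.

Kraft sum = 0.52734375. Satisfied.


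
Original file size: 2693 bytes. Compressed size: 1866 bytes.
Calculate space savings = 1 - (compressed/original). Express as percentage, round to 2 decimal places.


ratio = compressed/original = 1866/2693 = 0.692908
savings = 1 - ratio = 1 - 0.692908 = 0.307092
as a percentage: 0.307092 * 100 = 30.71%

Space savings = 1 - 1866/2693 = 30.71%


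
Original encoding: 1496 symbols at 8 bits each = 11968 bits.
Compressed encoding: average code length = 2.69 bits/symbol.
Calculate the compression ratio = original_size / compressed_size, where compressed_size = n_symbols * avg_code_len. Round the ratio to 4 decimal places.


original_size = n_symbols * orig_bits = 1496 * 8 = 11968 bits
compressed_size = n_symbols * avg_code_len = 1496 * 2.69 = 4024.24 bits
ratio = original_size / compressed_size = 11968 / 4024.24 = 2.974

Compression ratio = 2.974


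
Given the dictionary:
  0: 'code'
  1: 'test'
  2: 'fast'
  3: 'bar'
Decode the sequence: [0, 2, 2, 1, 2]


Look up each index in the dictionary:
  0 -> 'code'
  2 -> 'fast'
  2 -> 'fast'
  1 -> 'test'
  2 -> 'fast'

Decoded: "code fast fast test fast"


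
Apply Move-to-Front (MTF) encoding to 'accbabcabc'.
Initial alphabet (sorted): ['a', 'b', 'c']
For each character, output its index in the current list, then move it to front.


MTF encoding:
'a': index 0 in ['a', 'b', 'c'] -> ['a', 'b', 'c']
'c': index 2 in ['a', 'b', 'c'] -> ['c', 'a', 'b']
'c': index 0 in ['c', 'a', 'b'] -> ['c', 'a', 'b']
'b': index 2 in ['c', 'a', 'b'] -> ['b', 'c', 'a']
'a': index 2 in ['b', 'c', 'a'] -> ['a', 'b', 'c']
'b': index 1 in ['a', 'b', 'c'] -> ['b', 'a', 'c']
'c': index 2 in ['b', 'a', 'c'] -> ['c', 'b', 'a']
'a': index 2 in ['c', 'b', 'a'] -> ['a', 'c', 'b']
'b': index 2 in ['a', 'c', 'b'] -> ['b', 'a', 'c']
'c': index 2 in ['b', 'a', 'c'] -> ['c', 'b', 'a']


Output: [0, 2, 0, 2, 2, 1, 2, 2, 2, 2]


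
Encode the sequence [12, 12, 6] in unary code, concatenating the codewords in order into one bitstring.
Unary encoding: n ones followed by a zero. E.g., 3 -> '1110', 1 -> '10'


Encode each number as n ones followed by a terminating 0:
  12 -> 1111111111110 (13 bits)
  12 -> 1111111111110 (13 bits)
  6 -> 1111110 (7 bits)
Total length = 13 + 13 + 7 = 33 bits.

Unary([12, 12, 6]) = 111111111111011111111111101111110 (33 bits)


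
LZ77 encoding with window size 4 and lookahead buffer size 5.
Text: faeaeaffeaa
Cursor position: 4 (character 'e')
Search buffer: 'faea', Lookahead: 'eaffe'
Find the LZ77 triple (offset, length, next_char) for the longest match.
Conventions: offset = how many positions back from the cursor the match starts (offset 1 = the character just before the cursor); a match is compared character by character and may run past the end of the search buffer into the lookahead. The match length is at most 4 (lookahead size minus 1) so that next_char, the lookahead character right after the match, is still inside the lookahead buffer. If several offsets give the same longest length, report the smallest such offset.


Try each offset into the search buffer:
  offset=1 (pos 3, char 'a'): match length 0
  offset=2 (pos 2, char 'e'): match length 2
  offset=3 (pos 1, char 'a'): match length 0
  offset=4 (pos 0, char 'f'): match length 0
Longest match has length 2 at offset 2.
next_char = character at position 4 + 2 = 6 -> 'f'

Best match: offset=2, length=2 (matching 'ea' starting at position 2)
LZ77 triple: (2, 2, 'f')


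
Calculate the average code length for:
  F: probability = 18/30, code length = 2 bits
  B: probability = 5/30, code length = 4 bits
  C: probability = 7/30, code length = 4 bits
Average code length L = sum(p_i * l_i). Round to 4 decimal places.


Weighted contributions p_i * l_i:
  F: (18/30) * 2 = 36/30
  B: (5/30) * 4 = 20/30
  C: (7/30) * 4 = 28/30
Sum = (36 + 20 + 28)/30 = 84/30

L = 84/30 = 2.8000 bits/symbol


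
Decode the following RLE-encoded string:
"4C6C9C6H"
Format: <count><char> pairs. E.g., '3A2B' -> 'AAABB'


Expanding each <count><char> pair:
  4C -> 'CCCC'
  6C -> 'CCCCCC'
  9C -> 'CCCCCCCCC'
  6H -> 'HHHHHH'

Decoded = CCCCCCCCCCCCCCCCCCCHHHHHH


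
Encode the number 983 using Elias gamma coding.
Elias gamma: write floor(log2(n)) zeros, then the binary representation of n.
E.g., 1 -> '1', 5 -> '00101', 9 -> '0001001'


num_bits = floor(log2(983)) + 1 = 10
leading_zeros = num_bits - 1 = 9
binary(983) = 1111010111

Elias gamma(983) = '000000000' + '1111010111' = 0000000001111010111 (19 bits)


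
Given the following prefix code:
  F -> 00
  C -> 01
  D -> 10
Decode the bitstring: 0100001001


Decoding step by step:
Bits 01 -> C
Bits 00 -> F
Bits 00 -> F
Bits 10 -> D
Bits 01 -> C


Decoded message: CFFDC


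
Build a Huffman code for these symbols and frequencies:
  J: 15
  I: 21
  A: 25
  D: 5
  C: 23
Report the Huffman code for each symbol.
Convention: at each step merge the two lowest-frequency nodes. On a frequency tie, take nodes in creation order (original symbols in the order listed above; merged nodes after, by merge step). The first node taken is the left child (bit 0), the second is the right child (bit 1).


Huffman tree construction:
Step 1: Merge D(5) + J(15) = 20
Step 2: Merge (D+J)(20) + I(21) = 41
Step 3: Merge C(23) + A(25) = 48
Step 4: Merge ((D+J)+I)(41) + (C+A)(48) = 89
Read each symbol's code off the tree from the root (left child = 0, right child = 1).

Codes:
  J: 001 (length 3)
  I: 01 (length 2)
  A: 11 (length 2)
  D: 000 (length 3)
  C: 10 (length 2)
Average code length: 198/89 = 2.2247 bits/symbol


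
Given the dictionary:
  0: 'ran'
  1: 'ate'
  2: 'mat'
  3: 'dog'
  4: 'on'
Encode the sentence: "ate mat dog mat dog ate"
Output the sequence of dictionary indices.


Look up each word in the dictionary:
  'ate' -> 1
  'mat' -> 2
  'dog' -> 3
  'mat' -> 2
  'dog' -> 3
  'ate' -> 1

Encoded: [1, 2, 3, 2, 3, 1]


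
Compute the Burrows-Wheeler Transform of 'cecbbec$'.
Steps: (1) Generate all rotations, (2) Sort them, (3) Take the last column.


Rotations (sorted):
  0: $cecbbec -> last char: c
  1: bbec$cec -> last char: c
  2: bec$cecb -> last char: b
  3: c$cecbbe -> last char: e
  4: cbbec$ce -> last char: e
  5: cecbbec$ -> last char: $
  6: ec$cecbb -> last char: b
  7: ecbbec$c -> last char: c


BWT = ccbee$bc


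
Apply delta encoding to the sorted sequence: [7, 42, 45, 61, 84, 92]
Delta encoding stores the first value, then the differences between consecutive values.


First value: 7
Deltas:
  42 - 7 = 35
  45 - 42 = 3
  61 - 45 = 16
  84 - 61 = 23
  92 - 84 = 8


Delta encoded: [7, 35, 3, 16, 23, 8]


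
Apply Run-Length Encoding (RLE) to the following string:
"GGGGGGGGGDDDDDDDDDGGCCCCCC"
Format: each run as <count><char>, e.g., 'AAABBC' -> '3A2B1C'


Scanning runs left to right:
  i=0: run of 'G' x 9 -> '9G'
  i=9: run of 'D' x 9 -> '9D'
  i=18: run of 'G' x 2 -> '2G'
  i=20: run of 'C' x 6 -> '6C'

RLE = 9G9D2G6C


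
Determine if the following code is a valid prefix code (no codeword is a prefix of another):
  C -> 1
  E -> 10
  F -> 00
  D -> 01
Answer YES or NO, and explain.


Checking each pair (does one codeword prefix another?):
  C='1' vs E='10': prefix -- VIOLATION

NO -- this is NOT a valid prefix code. C (1) is a prefix of E (10).


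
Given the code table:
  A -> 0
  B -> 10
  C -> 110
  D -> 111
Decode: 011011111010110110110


Decoding:
0 -> A
110 -> C
111 -> D
110 -> C
10 -> B
110 -> C
110 -> C
110 -> C


Result: ACDCBCCC


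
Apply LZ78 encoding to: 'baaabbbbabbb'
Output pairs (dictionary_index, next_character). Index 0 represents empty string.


LZ78 encoding steps:
Dictionary: {0: ''}
Step 1: w='' (idx 0), next='b' -> output (0, 'b'), add 'b' as idx 1
Step 2: w='' (idx 0), next='a' -> output (0, 'a'), add 'a' as idx 2
Step 3: w='a' (idx 2), next='a' -> output (2, 'a'), add 'aa' as idx 3
Step 4: w='b' (idx 1), next='b' -> output (1, 'b'), add 'bb' as idx 4
Step 5: w='bb' (idx 4), next='a' -> output (4, 'a'), add 'bba' as idx 5
Step 6: w='bb' (idx 4), next='b' -> output (4, 'b'), add 'bbb' as idx 6


Encoded: [(0, 'b'), (0, 'a'), (2, 'a'), (1, 'b'), (4, 'a'), (4, 'b')]


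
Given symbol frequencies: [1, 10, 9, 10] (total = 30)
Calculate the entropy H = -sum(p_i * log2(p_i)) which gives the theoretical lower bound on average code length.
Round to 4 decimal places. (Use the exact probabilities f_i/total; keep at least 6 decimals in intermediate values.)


Per-symbol terms -p_i * log2(p_i) with p_i = f_i/30:
  p = 1/30 = 0.033333: log2(p) = -4.906891, -p*log2(p) = 0.163563
  p = 10/30 = 0.333333: log2(p) = -1.584963, -p*log2(p) = 0.528321
  p = 9/30 = 0.300000: log2(p) = -1.736966, -p*log2(p) = 0.521090
  p = 10/30 = 0.333333: log2(p) = -1.584963, -p*log2(p) = 0.528321
H = 0.163563 + 0.528321 + 0.521090 + 0.528321 = 1.741295

H = 1.7413 bits/symbol


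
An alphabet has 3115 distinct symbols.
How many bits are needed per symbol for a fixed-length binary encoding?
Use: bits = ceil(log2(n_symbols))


log2(3115) = 11.605
Bracket: 2^11 = 2048 < 3115 <= 2^12 = 4096
So ceil(log2(3115)) = 12

bits = ceil(log2(3115)) = ceil(11.605) = 12 bits


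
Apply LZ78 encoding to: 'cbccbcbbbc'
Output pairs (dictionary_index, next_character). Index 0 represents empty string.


LZ78 encoding steps:
Dictionary: {0: ''}
Step 1: w='' (idx 0), next='c' -> output (0, 'c'), add 'c' as idx 1
Step 2: w='' (idx 0), next='b' -> output (0, 'b'), add 'b' as idx 2
Step 3: w='c' (idx 1), next='c' -> output (1, 'c'), add 'cc' as idx 3
Step 4: w='b' (idx 2), next='c' -> output (2, 'c'), add 'bc' as idx 4
Step 5: w='b' (idx 2), next='b' -> output (2, 'b'), add 'bb' as idx 5
Step 6: w='bc' (idx 4), end of input -> output (4, '')


Encoded: [(0, 'c'), (0, 'b'), (1, 'c'), (2, 'c'), (2, 'b'), (4, '')]


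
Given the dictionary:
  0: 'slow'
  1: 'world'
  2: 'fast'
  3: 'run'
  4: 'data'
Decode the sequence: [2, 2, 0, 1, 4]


Look up each index in the dictionary:
  2 -> 'fast'
  2 -> 'fast'
  0 -> 'slow'
  1 -> 'world'
  4 -> 'data'

Decoded: "fast fast slow world data"


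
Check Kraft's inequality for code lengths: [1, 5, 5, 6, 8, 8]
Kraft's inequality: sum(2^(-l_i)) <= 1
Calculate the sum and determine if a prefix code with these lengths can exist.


Sum = 2^(-1) + 2^(-5) + 2^(-5) + 2^(-6) + 2^(-8) + 2^(-8)
    = 0.5 + 0.03125 + 0.03125 + 0.015625 + 0.00390625 + 0.00390625
    = 150/256 = 0.5859375
Since 0.5859375 <= 1, Kraft's inequality IS satisfied.
A prefix code with these lengths CAN exist.

Kraft sum = 0.5859375. Satisfied.


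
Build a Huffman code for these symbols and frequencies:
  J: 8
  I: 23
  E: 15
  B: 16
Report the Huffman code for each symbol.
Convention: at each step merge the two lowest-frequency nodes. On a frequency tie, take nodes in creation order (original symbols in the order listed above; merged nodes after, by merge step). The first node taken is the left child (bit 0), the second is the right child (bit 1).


Huffman tree construction:
Step 1: Merge J(8) + E(15) = 23
Step 2: Merge B(16) + I(23) = 39
Step 3: Merge (J+E)(23) + (B+I)(39) = 62
Read each symbol's code off the tree from the root (left child = 0, right child = 1).

Codes:
  J: 00 (length 2)
  I: 11 (length 2)
  E: 01 (length 2)
  B: 10 (length 2)
Average code length: 124/62 = 2.0000 bits/symbol


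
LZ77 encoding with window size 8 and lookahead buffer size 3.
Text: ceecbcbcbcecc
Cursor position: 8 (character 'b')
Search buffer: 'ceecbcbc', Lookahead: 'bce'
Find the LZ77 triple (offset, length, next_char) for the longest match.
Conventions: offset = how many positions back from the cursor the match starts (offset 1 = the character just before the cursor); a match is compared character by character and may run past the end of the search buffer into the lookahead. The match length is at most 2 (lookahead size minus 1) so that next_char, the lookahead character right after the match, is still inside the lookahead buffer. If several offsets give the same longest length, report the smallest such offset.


Try each offset into the search buffer:
  offset=1 (pos 7, char 'c'): match length 0
  offset=2 (pos 6, char 'b'): match length 2
  offset=3 (pos 5, char 'c'): match length 0
  offset=4 (pos 4, char 'b'): match length 2
  offset=5 (pos 3, char 'c'): match length 0
  offset=6 (pos 2, char 'e'): match length 0
  offset=7 (pos 1, char 'e'): match length 0
  offset=8 (pos 0, char 'c'): match length 0
Longest match has length 2, found at offsets 2, 4; take the smallest, offset 2.
next_char = character at position 8 + 2 = 10 -> 'e'

Best match: offset=2, length=2 (matching 'bc' starting at position 6)
LZ77 triple: (2, 2, 'e')


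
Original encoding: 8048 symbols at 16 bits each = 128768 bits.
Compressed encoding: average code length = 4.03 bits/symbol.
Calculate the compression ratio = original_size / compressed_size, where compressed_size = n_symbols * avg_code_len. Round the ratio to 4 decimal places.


original_size = n_symbols * orig_bits = 8048 * 16 = 128768 bits
compressed_size = n_symbols * avg_code_len = 8048 * 4.03 = 32433.44 bits
ratio = original_size / compressed_size = 128768 / 32433.44 = 3.9702

Compression ratio = 3.9702


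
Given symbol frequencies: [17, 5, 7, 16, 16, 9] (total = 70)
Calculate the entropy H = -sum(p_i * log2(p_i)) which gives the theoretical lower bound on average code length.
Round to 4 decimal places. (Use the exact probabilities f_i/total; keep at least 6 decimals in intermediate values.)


Per-symbol terms -p_i * log2(p_i) with p_i = f_i/70:
  p = 17/70 = 0.242857: log2(p) = -2.041820, -p*log2(p) = 0.495871
  p = 5/70 = 0.071429: log2(p) = -3.807355, -p*log2(p) = 0.271954
  p = 7/70 = 0.100000: log2(p) = -3.321928, -p*log2(p) = 0.332193
  p = 16/70 = 0.228571: log2(p) = -2.129283, -p*log2(p) = 0.486693
  p = 16/70 = 0.228571: log2(p) = -2.129283, -p*log2(p) = 0.486693
  p = 9/70 = 0.128571: log2(p) = -2.959358, -p*log2(p) = 0.380489
H = 0.495871 + 0.271954 + 0.332193 + 0.486693 + 0.486693 + 0.380489 = 2.453893

H = 2.4539 bits/symbol


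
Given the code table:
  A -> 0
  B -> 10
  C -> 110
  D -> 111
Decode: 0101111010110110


Decoding:
0 -> A
10 -> B
111 -> D
10 -> B
10 -> B
110 -> C
110 -> C


Result: ABDBBCC


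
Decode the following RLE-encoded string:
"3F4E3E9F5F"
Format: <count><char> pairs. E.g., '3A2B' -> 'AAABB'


Expanding each <count><char> pair:
  3F -> 'FFF'
  4E -> 'EEEE'
  3E -> 'EEE'
  9F -> 'FFFFFFFFF'
  5F -> 'FFFFF'

Decoded = FFFEEEEEEEFFFFFFFFFFFFFF


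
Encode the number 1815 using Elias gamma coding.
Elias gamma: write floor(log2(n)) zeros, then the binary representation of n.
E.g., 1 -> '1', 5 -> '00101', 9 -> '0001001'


num_bits = floor(log2(1815)) + 1 = 11
leading_zeros = num_bits - 1 = 10
binary(1815) = 11100010111

Elias gamma(1815) = '0000000000' + '11100010111' = 000000000011100010111 (21 bits)


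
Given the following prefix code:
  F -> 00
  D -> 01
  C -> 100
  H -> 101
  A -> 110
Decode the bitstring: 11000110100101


Decoding step by step:
Bits 110 -> A
Bits 00 -> F
Bits 110 -> A
Bits 100 -> C
Bits 101 -> H


Decoded message: AFACH


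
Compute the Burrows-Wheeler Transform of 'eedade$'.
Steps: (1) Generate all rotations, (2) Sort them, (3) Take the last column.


Rotations (sorted):
  0: $eedade -> last char: e
  1: ade$eed -> last char: d
  2: dade$ee -> last char: e
  3: de$eeda -> last char: a
  4: e$eedad -> last char: d
  5: edade$e -> last char: e
  6: eedade$ -> last char: $


BWT = edeade$


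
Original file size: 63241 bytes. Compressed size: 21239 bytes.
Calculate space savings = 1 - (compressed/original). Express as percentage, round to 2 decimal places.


ratio = compressed/original = 21239/63241 = 0.335842
savings = 1 - ratio = 1 - 0.335842 = 0.664158
as a percentage: 0.664158 * 100 = 66.42%

Space savings = 1 - 21239/63241 = 66.42%


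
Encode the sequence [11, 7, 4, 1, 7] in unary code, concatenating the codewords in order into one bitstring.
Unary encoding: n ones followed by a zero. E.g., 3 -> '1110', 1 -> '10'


Encode each number as n ones followed by a terminating 0:
  11 -> 111111111110 (12 bits)
  7 -> 11111110 (8 bits)
  4 -> 11110 (5 bits)
  1 -> 10 (2 bits)
  7 -> 11111110 (8 bits)
Total length = 12 + 8 + 5 + 2 + 8 = 35 bits.

Unary([11, 7, 4, 1, 7]) = 11111111111011111110111101011111110 (35 bits)


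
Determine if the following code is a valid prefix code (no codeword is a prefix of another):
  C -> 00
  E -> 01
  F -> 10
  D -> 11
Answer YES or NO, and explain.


Checking each pair (does one codeword prefix another?):
  C='00' vs E='01': no prefix
  C='00' vs F='10': no prefix
  C='00' vs D='11': no prefix
  E='01' vs C='00': no prefix
  E='01' vs F='10': no prefix
  E='01' vs D='11': no prefix
  F='10' vs C='00': no prefix
  F='10' vs E='01': no prefix
  F='10' vs D='11': no prefix
  D='11' vs C='00': no prefix
  D='11' vs E='01': no prefix
  D='11' vs F='10': no prefix
No violation found over all pairs.

YES -- this is a valid prefix code. No codeword is a prefix of any other codeword.


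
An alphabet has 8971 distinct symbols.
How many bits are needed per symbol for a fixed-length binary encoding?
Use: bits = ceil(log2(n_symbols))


log2(8971) = 13.1311
Bracket: 2^13 = 8192 < 8971 <= 2^14 = 16384
So ceil(log2(8971)) = 14

bits = ceil(log2(8971)) = ceil(13.1311) = 14 bits


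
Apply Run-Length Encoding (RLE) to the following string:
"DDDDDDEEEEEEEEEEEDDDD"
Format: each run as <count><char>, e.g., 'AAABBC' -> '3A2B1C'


Scanning runs left to right:
  i=0: run of 'D' x 6 -> '6D'
  i=6: run of 'E' x 11 -> '11E'
  i=17: run of 'D' x 4 -> '4D'

RLE = 6D11E4D


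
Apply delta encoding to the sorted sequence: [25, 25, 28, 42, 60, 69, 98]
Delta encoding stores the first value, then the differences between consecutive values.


First value: 25
Deltas:
  25 - 25 = 0
  28 - 25 = 3
  42 - 28 = 14
  60 - 42 = 18
  69 - 60 = 9
  98 - 69 = 29


Delta encoded: [25, 0, 3, 14, 18, 9, 29]


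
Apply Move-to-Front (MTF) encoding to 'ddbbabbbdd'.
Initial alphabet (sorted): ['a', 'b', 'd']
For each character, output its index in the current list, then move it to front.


MTF encoding:
'd': index 2 in ['a', 'b', 'd'] -> ['d', 'a', 'b']
'd': index 0 in ['d', 'a', 'b'] -> ['d', 'a', 'b']
'b': index 2 in ['d', 'a', 'b'] -> ['b', 'd', 'a']
'b': index 0 in ['b', 'd', 'a'] -> ['b', 'd', 'a']
'a': index 2 in ['b', 'd', 'a'] -> ['a', 'b', 'd']
'b': index 1 in ['a', 'b', 'd'] -> ['b', 'a', 'd']
'b': index 0 in ['b', 'a', 'd'] -> ['b', 'a', 'd']
'b': index 0 in ['b', 'a', 'd'] -> ['b', 'a', 'd']
'd': index 2 in ['b', 'a', 'd'] -> ['d', 'b', 'a']
'd': index 0 in ['d', 'b', 'a'] -> ['d', 'b', 'a']


Output: [2, 0, 2, 0, 2, 1, 0, 0, 2, 0]


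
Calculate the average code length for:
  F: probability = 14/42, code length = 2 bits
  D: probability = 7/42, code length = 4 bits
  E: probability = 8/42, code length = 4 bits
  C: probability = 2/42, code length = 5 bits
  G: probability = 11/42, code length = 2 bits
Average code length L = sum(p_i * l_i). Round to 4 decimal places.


Weighted contributions p_i * l_i:
  F: (14/42) * 2 = 28/42
  D: (7/42) * 4 = 28/42
  E: (8/42) * 4 = 32/42
  C: (2/42) * 5 = 10/42
  G: (11/42) * 2 = 22/42
Sum = (28 + 28 + 32 + 10 + 22)/42 = 120/42

L = 120/42 = 2.8571 bits/symbol


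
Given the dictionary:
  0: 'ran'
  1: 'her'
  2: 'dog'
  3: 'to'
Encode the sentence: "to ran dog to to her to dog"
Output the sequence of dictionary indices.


Look up each word in the dictionary:
  'to' -> 3
  'ran' -> 0
  'dog' -> 2
  'to' -> 3
  'to' -> 3
  'her' -> 1
  'to' -> 3
  'dog' -> 2

Encoded: [3, 0, 2, 3, 3, 1, 3, 2]


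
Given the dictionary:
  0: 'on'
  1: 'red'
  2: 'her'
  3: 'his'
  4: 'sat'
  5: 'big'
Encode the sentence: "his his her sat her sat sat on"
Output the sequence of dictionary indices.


Look up each word in the dictionary:
  'his' -> 3
  'his' -> 3
  'her' -> 2
  'sat' -> 4
  'her' -> 2
  'sat' -> 4
  'sat' -> 4
  'on' -> 0

Encoded: [3, 3, 2, 4, 2, 4, 4, 0]


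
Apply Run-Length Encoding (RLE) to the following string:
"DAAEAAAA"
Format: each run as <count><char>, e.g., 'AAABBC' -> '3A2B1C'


Scanning runs left to right:
  i=0: run of 'D' x 1 -> '1D'
  i=1: run of 'A' x 2 -> '2A'
  i=3: run of 'E' x 1 -> '1E'
  i=4: run of 'A' x 4 -> '4A'

RLE = 1D2A1E4A


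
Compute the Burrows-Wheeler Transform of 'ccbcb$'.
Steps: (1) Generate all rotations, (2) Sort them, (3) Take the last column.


Rotations (sorted):
  0: $ccbcb -> last char: b
  1: b$ccbc -> last char: c
  2: bcb$cc -> last char: c
  3: cb$ccb -> last char: b
  4: cbcb$c -> last char: c
  5: ccbcb$ -> last char: $


BWT = bccbc$


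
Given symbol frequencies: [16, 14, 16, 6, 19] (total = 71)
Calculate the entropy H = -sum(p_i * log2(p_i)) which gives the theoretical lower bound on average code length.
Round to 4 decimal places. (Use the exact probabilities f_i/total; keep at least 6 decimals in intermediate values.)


Per-symbol terms -p_i * log2(p_i) with p_i = f_i/71:
  p = 16/71 = 0.225352: log2(p) = -2.149747, -p*log2(p) = 0.484450
  p = 14/71 = 0.197183: log2(p) = -2.342392, -p*log2(p) = 0.461880
  p = 16/71 = 0.225352: log2(p) = -2.149747, -p*log2(p) = 0.484450
  p = 6/71 = 0.084507: log2(p) = -3.564785, -p*log2(p) = 0.301249
  p = 19/71 = 0.267606: log2(p) = -1.901820, -p*log2(p) = 0.508938
H = 0.484450 + 0.461880 + 0.484450 + 0.301249 + 0.508938 = 2.240967

H = 2.241 bits/symbol


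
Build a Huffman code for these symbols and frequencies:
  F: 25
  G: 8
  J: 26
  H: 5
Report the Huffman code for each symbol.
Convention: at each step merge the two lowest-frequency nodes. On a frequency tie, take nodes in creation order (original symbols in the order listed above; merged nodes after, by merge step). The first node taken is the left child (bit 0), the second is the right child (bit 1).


Huffman tree construction:
Step 1: Merge H(5) + G(8) = 13
Step 2: Merge (H+G)(13) + F(25) = 38
Step 3: Merge J(26) + ((H+G)+F)(38) = 64
Read each symbol's code off the tree from the root (left child = 0, right child = 1).

Codes:
  F: 11 (length 2)
  G: 101 (length 3)
  J: 0 (length 1)
  H: 100 (length 3)
Average code length: 115/64 = 1.7969 bits/symbol


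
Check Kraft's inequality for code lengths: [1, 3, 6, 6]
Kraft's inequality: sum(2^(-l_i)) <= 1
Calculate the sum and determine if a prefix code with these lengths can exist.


Sum = 2^(-1) + 2^(-3) + 2^(-6) + 2^(-6)
    = 0.5 + 0.125 + 0.015625 + 0.015625
    = 42/64 = 0.65625
Since 0.65625 <= 1, Kraft's inequality IS satisfied.
A prefix code with these lengths CAN exist.

Kraft sum = 0.65625. Satisfied.


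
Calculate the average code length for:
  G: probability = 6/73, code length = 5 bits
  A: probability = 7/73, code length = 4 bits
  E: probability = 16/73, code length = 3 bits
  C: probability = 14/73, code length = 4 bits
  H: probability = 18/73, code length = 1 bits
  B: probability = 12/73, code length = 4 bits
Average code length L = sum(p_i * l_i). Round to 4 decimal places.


Weighted contributions p_i * l_i:
  G: (6/73) * 5 = 30/73
  A: (7/73) * 4 = 28/73
  E: (16/73) * 3 = 48/73
  C: (14/73) * 4 = 56/73
  H: (18/73) * 1 = 18/73
  B: (12/73) * 4 = 48/73
Sum = (30 + 28 + 48 + 56 + 18 + 48)/73 = 228/73

L = 228/73 = 3.1233 bits/symbol


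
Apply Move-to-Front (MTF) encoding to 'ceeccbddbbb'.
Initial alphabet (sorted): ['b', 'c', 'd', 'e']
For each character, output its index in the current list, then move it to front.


MTF encoding:
'c': index 1 in ['b', 'c', 'd', 'e'] -> ['c', 'b', 'd', 'e']
'e': index 3 in ['c', 'b', 'd', 'e'] -> ['e', 'c', 'b', 'd']
'e': index 0 in ['e', 'c', 'b', 'd'] -> ['e', 'c', 'b', 'd']
'c': index 1 in ['e', 'c', 'b', 'd'] -> ['c', 'e', 'b', 'd']
'c': index 0 in ['c', 'e', 'b', 'd'] -> ['c', 'e', 'b', 'd']
'b': index 2 in ['c', 'e', 'b', 'd'] -> ['b', 'c', 'e', 'd']
'd': index 3 in ['b', 'c', 'e', 'd'] -> ['d', 'b', 'c', 'e']
'd': index 0 in ['d', 'b', 'c', 'e'] -> ['d', 'b', 'c', 'e']
'b': index 1 in ['d', 'b', 'c', 'e'] -> ['b', 'd', 'c', 'e']
'b': index 0 in ['b', 'd', 'c', 'e'] -> ['b', 'd', 'c', 'e']
'b': index 0 in ['b', 'd', 'c', 'e'] -> ['b', 'd', 'c', 'e']


Output: [1, 3, 0, 1, 0, 2, 3, 0, 1, 0, 0]


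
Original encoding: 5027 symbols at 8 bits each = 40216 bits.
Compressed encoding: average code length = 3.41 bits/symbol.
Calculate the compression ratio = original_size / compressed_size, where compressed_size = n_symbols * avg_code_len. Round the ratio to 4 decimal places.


original_size = n_symbols * orig_bits = 5027 * 8 = 40216 bits
compressed_size = n_symbols * avg_code_len = 5027 * 3.41 = 17142.07 bits
ratio = original_size / compressed_size = 40216 / 17142.07 = 2.346

Compression ratio = 2.346


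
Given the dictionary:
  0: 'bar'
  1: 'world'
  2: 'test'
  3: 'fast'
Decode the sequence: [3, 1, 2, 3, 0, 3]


Look up each index in the dictionary:
  3 -> 'fast'
  1 -> 'world'
  2 -> 'test'
  3 -> 'fast'
  0 -> 'bar'
  3 -> 'fast'

Decoded: "fast world test fast bar fast"


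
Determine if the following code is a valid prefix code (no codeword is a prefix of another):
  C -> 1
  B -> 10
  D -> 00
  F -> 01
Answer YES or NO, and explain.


Checking each pair (does one codeword prefix another?):
  C='1' vs B='10': prefix -- VIOLATION

NO -- this is NOT a valid prefix code. C (1) is a prefix of B (10).


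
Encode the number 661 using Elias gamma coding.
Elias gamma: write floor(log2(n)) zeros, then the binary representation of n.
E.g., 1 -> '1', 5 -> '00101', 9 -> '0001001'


num_bits = floor(log2(661)) + 1 = 10
leading_zeros = num_bits - 1 = 9
binary(661) = 1010010101

Elias gamma(661) = '000000000' + '1010010101' = 0000000001010010101 (19 bits)


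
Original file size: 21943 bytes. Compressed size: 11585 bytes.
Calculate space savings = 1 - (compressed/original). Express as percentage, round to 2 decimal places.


ratio = compressed/original = 11585/21943 = 0.527959
savings = 1 - ratio = 1 - 0.527959 = 0.472041
as a percentage: 0.472041 * 100 = 47.2%

Space savings = 1 - 11585/21943 = 47.2%


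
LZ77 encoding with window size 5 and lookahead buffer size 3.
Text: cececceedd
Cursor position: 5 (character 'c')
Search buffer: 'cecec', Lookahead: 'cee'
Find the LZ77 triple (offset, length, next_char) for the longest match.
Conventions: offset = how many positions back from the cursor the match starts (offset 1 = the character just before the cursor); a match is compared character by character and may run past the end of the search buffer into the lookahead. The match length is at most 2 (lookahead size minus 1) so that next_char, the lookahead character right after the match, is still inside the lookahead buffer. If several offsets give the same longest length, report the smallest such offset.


Try each offset into the search buffer:
  offset=1 (pos 4, char 'c'): match length 1
  offset=2 (pos 3, char 'e'): match length 0
  offset=3 (pos 2, char 'c'): match length 2
  offset=4 (pos 1, char 'e'): match length 0
  offset=5 (pos 0, char 'c'): match length 2
Longest match has length 2, found at offsets 3, 5; take the smallest, offset 3.
next_char = character at position 5 + 2 = 7 -> 'e'

Best match: offset=3, length=2 (matching 'ce' starting at position 2)
LZ77 triple: (3, 2, 'e')


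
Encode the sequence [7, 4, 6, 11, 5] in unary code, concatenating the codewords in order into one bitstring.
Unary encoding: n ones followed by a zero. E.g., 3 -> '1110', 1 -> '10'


Encode each number as n ones followed by a terminating 0:
  7 -> 11111110 (8 bits)
  4 -> 11110 (5 bits)
  6 -> 1111110 (7 bits)
  11 -> 111111111110 (12 bits)
  5 -> 111110 (6 bits)
Total length = 8 + 5 + 7 + 12 + 6 = 38 bits.

Unary([7, 4, 6, 11, 5]) = 11111110111101111110111111111110111110 (38 bits)


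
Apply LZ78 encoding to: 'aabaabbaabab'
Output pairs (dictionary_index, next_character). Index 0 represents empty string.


LZ78 encoding steps:
Dictionary: {0: ''}
Step 1: w='' (idx 0), next='a' -> output (0, 'a'), add 'a' as idx 1
Step 2: w='a' (idx 1), next='b' -> output (1, 'b'), add 'ab' as idx 2
Step 3: w='a' (idx 1), next='a' -> output (1, 'a'), add 'aa' as idx 3
Step 4: w='' (idx 0), next='b' -> output (0, 'b'), add 'b' as idx 4
Step 5: w='b' (idx 4), next='a' -> output (4, 'a'), add 'ba' as idx 5
Step 6: w='ab' (idx 2), next='a' -> output (2, 'a'), add 'aba' as idx 6
Step 7: w='b' (idx 4), end of input -> output (4, '')


Encoded: [(0, 'a'), (1, 'b'), (1, 'a'), (0, 'b'), (4, 'a'), (2, 'a'), (4, '')]


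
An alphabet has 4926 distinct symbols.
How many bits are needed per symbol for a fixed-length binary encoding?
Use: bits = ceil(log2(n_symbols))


log2(4926) = 12.2662
Bracket: 2^12 = 4096 < 4926 <= 2^13 = 8192
So ceil(log2(4926)) = 13

bits = ceil(log2(4926)) = ceil(12.2662) = 13 bits
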